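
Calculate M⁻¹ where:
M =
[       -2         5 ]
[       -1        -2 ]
det(M) = 9
M⁻¹ =
[     -2/9      -5/9 ]
[      1/9      -2/9 ]

For a 2×2 matrix M = [[a, b], [c, d]] with det(M) ≠ 0, M⁻¹ = (1/det(M)) * [[d, -b], [-c, a]].
det(M) = (-2)*(-2) - (5)*(-1) = 4 + 5 = 9.
M⁻¹ = (1/9) * [[-2, -5], [1, -2]].
Dividing each entry by 9 and reducing:
M⁻¹ =
[     -2/9      -5/9 ]
[      1/9      -2/9 ]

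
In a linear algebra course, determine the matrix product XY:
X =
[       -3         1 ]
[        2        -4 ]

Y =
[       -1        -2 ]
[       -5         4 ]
XY =
[       -2        10 ]
[       18       -20 ]

Matrix multiplication: (XY)[i][j] = sum over k of X[i][k] * Y[k][j].
  (XY)[0][0] = (-3)*(-1) + (1)*(-5) = -2
  (XY)[0][1] = (-3)*(-2) + (1)*(4) = 10
  (XY)[1][0] = (2)*(-1) + (-4)*(-5) = 18
  (XY)[1][1] = (2)*(-2) + (-4)*(4) = -20
XY =
[       -2        10 ]
[       18       -20 ]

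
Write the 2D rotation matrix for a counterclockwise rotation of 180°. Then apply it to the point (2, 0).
R = [[-1, 0], [0, -1]]; R·(2, 0) = (-2, 0)

Rotation matrix formula: R(θ) = [[cos θ, -sin θ], [sin θ, cos θ]]
For θ = 180°:
cos(180°) = -1
sin(180°) = 0
R = [[-1, 0], [0, -1]]
Apply to (2, 0): [-1·2 + (0)·0, 0·2 + -1·0] = (-2, 0)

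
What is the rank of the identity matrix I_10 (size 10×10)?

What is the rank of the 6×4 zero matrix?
rank(I_10) = 10, rank(0) = 0

The identity I_10 has 10 columns that are the standard basis vectors e_1, …, e_10. These are linearly independent, so all 10 columns are pivots and rank(I_10) = 10.
The 6×4 zero matrix has every entry zero, so every row is the zero row and there are no pivots; rank(0) = 0.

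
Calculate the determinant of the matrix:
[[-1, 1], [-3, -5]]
8

For a 2×2 matrix [[a, b], [c, d]], det = ad - bc
det = (-1)(-5) - (1)(-3) = 5 - -3 = 8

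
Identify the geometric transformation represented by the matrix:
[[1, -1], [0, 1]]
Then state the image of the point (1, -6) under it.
horizontal shear with factor -1; image of (1, -6) is (7, -6)

The matrix [[1, k], [0, 1]] sends (x, y) to (x + -1y, y), leaving the y-coordinate fixed: a horizontal shear.
The matrix [[1, -1], [0, 1]] represents: horizontal shear with factor -1.
Applying it to (1, -6): [1·1 + -1·-6, 0·1 + 1·-6] = (7, -6).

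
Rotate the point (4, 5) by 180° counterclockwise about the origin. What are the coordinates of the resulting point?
(-4, -5)

Rotation matrix R(θ) = [[cos θ, -sin θ], [sin θ, cos θ]]; for θ = 180°:
R = [[-1, 0], [0, -1]]
Result: R × [4, 5]ᵀ = [-1·4 + (0)·5, 0·4 + (-1)·5]ᵀ = (-4, -5)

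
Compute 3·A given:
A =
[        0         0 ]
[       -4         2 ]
3A =
[        0         0 ]
[      -12         6 ]

Scalar multiplication is elementwise: (3A)[i][j] = 3 * A[i][j].
  (3A)[0][0] = 3 * (0) = 0
  (3A)[0][1] = 3 * (0) = 0
  (3A)[1][0] = 3 * (-4) = -12
  (3A)[1][1] = 3 * (2) = 6
3A =
[        0         0 ]
[      -12         6 ]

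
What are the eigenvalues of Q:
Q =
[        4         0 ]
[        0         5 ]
λ = 4, 5

Solve det(Q - λI) = 0. For a 2×2 matrix the characteristic equation is λ² - (trace)λ + det = 0.
trace(Q) = a + d = 4 + 5 = 9.
det(Q) = a*d - b*c = (4)*(5) - (0)*(0) = 20 - 0 = 20.
Characteristic equation: λ² - (9)λ + (20) = 0.
Discriminant = (9)² - 4*(20) = 81 - 80 = 1.
λ = (9 ± √1) / 2 = (9 ± 1) / 2 = 4, 5.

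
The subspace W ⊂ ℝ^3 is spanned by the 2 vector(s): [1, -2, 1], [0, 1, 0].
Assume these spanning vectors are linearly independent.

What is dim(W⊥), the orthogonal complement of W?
dim(W⊥) = 1

For any subspace W of ℝ^n, dim(W) + dim(W⊥) = n (the whole-space dimension).
Here the given 2 vectors are linearly independent, so dim(W) = 2.
Thus dim(W⊥) = n - dim(W) = 3 - 2 = 1.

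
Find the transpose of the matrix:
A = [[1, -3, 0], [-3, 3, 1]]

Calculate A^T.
[[1, -3], [-3, 3], [0, 1]]

The transpose sends entry (i,j) to (j,i); rows become columns.
Row 0 of A: [1, -3, 0] -> column 0 of A^T.
Row 1 of A: [-3, 3, 1] -> column 1 of A^T.
A^T = [[1, -3], [-3, 3], [0, 1]]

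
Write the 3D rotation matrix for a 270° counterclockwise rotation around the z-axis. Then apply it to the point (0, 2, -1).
R = [[0, 1, 0], [-1, 0, 0], [0, 0, 1]]; R·(0, 2, -1) = (2, 0, -1)

Rotation matrix for 270° around z-axis:
cos(270°) = 0, sin(270°) = -1
R = [[0, 1, 0], [-1, 0, 0], [0, 0, 1]]
Apply to (0, 2, -1): R·[0, 2, -1]ᵀ = (2, 0, -1)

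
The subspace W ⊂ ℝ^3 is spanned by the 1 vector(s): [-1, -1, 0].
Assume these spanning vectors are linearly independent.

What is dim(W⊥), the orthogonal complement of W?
dim(W⊥) = 2

For any subspace W of ℝ^n, dim(W) + dim(W⊥) = n (the whole-space dimension).
Here the given 1 vectors are linearly independent, so dim(W) = 1.
Thus dim(W⊥) = n - dim(W) = 3 - 1 = 2.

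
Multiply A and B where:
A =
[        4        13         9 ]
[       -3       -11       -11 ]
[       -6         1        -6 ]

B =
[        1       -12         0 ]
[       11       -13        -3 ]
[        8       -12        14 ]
AB =
[      219      -325        87 ]
[     -212       311      -121 ]
[      -43       131       -87 ]

Matrix multiplication: (AB)[i][j] = sum over k of A[i][k] * B[k][j].
  (AB)[0][0] = (4)*(1) + (13)*(11) + (9)*(8) = 219
  (AB)[0][1] = (4)*(-12) + (13)*(-13) + (9)*(-12) = -325
  (AB)[0][2] = (4)*(0) + (13)*(-3) + (9)*(14) = 87
  (AB)[1][0] = (-3)*(1) + (-11)*(11) + (-11)*(8) = -212
  (AB)[1][1] = (-3)*(-12) + (-11)*(-13) + (-11)*(-12) = 311
  (AB)[1][2] = (-3)*(0) + (-11)*(-3) + (-11)*(14) = -121
  (AB)[2][0] = (-6)*(1) + (1)*(11) + (-6)*(8) = -43
  (AB)[2][1] = (-6)*(-12) + (1)*(-13) + (-6)*(-12) = 131
  (AB)[2][2] = (-6)*(0) + (1)*(-3) + (-6)*(14) = -87
AB =
[      219      -325        87 ]
[     -212       311      -121 ]
[      -43       131       -87 ]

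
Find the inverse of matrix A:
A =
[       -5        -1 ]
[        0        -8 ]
det(A) = 40
A⁻¹ =
[     -1/5      1/40 ]
[        0      -1/8 ]

For a 2×2 matrix A = [[a, b], [c, d]] with det(A) ≠ 0, A⁻¹ = (1/det(A)) * [[d, -b], [-c, a]].
det(A) = (-5)*(-8) - (-1)*(0) = 40 - 0 = 40.
A⁻¹ = (1/40) * [[-8, 1], [0, -5]].
Dividing each entry by 40 and reducing:
A⁻¹ =
[     -1/5      1/40 ]
[        0      -1/8 ]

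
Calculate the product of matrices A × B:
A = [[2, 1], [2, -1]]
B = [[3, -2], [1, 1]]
[[7, -3], [5, -5]]

Matrix multiplication:
C[0][0] = 2×3 + 1×1 = 7
C[0][1] = 2×-2 + 1×1 = -3
C[1][0] = 2×3 + -1×1 = 5
C[1][1] = 2×-2 + -1×1 = -5
Result: [[7, -3], [5, -5]]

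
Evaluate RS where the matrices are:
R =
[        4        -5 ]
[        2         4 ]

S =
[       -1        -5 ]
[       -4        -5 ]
RS =
[       16         5 ]
[      -18       -30 ]

Matrix multiplication: (RS)[i][j] = sum over k of R[i][k] * S[k][j].
  (RS)[0][0] = (4)*(-1) + (-5)*(-4) = 16
  (RS)[0][1] = (4)*(-5) + (-5)*(-5) = 5
  (RS)[1][0] = (2)*(-1) + (4)*(-4) = -18
  (RS)[1][1] = (2)*(-5) + (4)*(-5) = -30
RS =
[       16         5 ]
[      -18       -30 ]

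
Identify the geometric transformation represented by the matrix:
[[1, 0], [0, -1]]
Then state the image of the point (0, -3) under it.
reflection across the x-axis; image of (0, -3) is (0, 3)

This is a symmetric orthogonal matrix with determinant -1, which characterizes a reflection in ℝ².
The matrix [[1, 0], [0, -1]] represents: reflection across the x-axis.
Applying it to (0, -3): [1·0 + 0·-3, 0·0 + -1·-3] = (0, 3).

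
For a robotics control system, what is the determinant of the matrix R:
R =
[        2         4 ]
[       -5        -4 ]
det(R) = 12

For a 2×2 matrix [[a, b], [c, d]], det = a*d - b*c.
det(R) = (2)*(-4) - (4)*(-5) = -8 + 20 = 12.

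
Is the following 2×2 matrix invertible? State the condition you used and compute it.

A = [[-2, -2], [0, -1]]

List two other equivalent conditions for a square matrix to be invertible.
Yes, invertible; det(A) = 2 ≠ 0. Equivalent conditions: rank(A) = 2; Ax = 0 has only the trivial solution; 0 is not an eigenvalue; the columns of A are linearly independent.

To check invertibility, compute det(A).
The given matrix is triangular, so det(A) equals the product of its diagonal entries = 2 ≠ 0.
Since det(A) ≠ 0, A is invertible.
Equivalent conditions for a square matrix A to be invertible:
- rank(A) = 2 (full rank).
- The homogeneous system Ax = 0 has only the trivial solution x = 0.
- 0 is not an eigenvalue of A.
- The columns (equivalently rows) of A are linearly independent.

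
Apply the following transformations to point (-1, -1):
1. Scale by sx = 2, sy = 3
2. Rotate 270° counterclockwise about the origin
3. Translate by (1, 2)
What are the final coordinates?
(-2, 4)

Step 1: Scale → (-2, -3)
Step 2: Rotate 270° → (-3, 2)
Step 3: Translate → (-2, 4)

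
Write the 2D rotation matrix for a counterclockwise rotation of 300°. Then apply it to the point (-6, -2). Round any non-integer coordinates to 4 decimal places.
R = [[1/2, √3/2], [-√3/2, 1/2]]; R·(-6, -2) = (-4.7321, 4.1962)

Rotation matrix formula: R(θ) = [[cos θ, -sin θ], [sin θ, cos θ]]
For θ = 300°:
cos(300°) = 1/2
sin(300°) = -√3/2
R = [[1/2, √3/2], [-√3/2, 1/2]]
Apply to (-6, -2): [1/2·-6 + (√3/2)·-2, -√3/2·-6 + 1/2·-2] = (-4.7321, 4.1962)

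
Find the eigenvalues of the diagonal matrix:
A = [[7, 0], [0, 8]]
λ₁ = 7, λ₂ = 8

The characteristic polynomial of A is det(A - λI) = (7 - λ)(8 - λ) = 0.
The roots are λ = 7 and λ = 8, so the eigenvalues are the diagonal entries.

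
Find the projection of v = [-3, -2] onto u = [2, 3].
[-24/13, -36/13]

The projection of v onto u is proj_u(v) = ((v·u) / (u·u)) · u.
v·u = (-3)*(2) + (-2)*(3) = -12.
u·u = (2)*(2) + (3)*(3) = 13.
coefficient = -12 / 13 = -12/13.
proj_u(v) = -12/13 · [2, 3] = [-24/13, -36/13].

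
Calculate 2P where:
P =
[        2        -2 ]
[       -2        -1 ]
2P =
[        4        -4 ]
[       -4        -2 ]

Scalar multiplication is elementwise: (2P)[i][j] = 2 * P[i][j].
  (2P)[0][0] = 2 * (2) = 4
  (2P)[0][1] = 2 * (-2) = -4
  (2P)[1][0] = 2 * (-2) = -4
  (2P)[1][1] = 2 * (-1) = -2
2P =
[        4        -4 ]
[       -4        -2 ]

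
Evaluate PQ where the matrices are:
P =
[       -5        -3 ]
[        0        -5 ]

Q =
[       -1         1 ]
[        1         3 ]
PQ =
[        2       -14 ]
[       -5       -15 ]

Matrix multiplication: (PQ)[i][j] = sum over k of P[i][k] * Q[k][j].
  (PQ)[0][0] = (-5)*(-1) + (-3)*(1) = 2
  (PQ)[0][1] = (-5)*(1) + (-3)*(3) = -14
  (PQ)[1][0] = (0)*(-1) + (-5)*(1) = -5
  (PQ)[1][1] = (0)*(1) + (-5)*(3) = -15
PQ =
[        2       -14 ]
[       -5       -15 ]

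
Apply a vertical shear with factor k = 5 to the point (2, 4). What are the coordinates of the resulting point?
(2, 14)

Shear matrix for vertical shear with factor k = 5:
[[1, 0], [5, 1]]
Result: (2, 4) → (2, 14)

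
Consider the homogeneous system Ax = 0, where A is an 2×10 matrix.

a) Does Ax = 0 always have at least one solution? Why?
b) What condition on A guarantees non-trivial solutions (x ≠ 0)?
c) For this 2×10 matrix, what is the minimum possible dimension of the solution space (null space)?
a) Yes, x = 0 is always a solution. b) When A has linearly dependent columns (rank < n). c) Minimum nullity = 8.

a) x = 0 satisfies A·0 = 0, so the zero vector is always a solution.
b) Non-trivial solutions exist iff the columns of A are linearly dependent, equivalently rank(A) < n (the number of columns).
c) By rank-nullity, rank(A) + nullity(A) = n = 10. Since A has only 2 rows, rank(A) ≤ 2, so nullity(A) ≥ 10 - 2 = 8.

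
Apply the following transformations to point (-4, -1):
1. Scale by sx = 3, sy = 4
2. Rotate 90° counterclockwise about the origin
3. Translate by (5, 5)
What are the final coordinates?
(9, -7)

Step 1: Scale → (-12, -4)
Step 2: Rotate 90° → (4, -12)
Step 3: Translate → (9, -7)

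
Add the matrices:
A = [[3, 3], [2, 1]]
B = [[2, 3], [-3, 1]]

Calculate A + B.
[[5, 6], [-1, 2]]

Add corresponding elements:
(3)+(2)=5
(3)+(3)=6
(2)+(-3)=-1
(1)+(1)=2
A + B = [[5, 6], [-1, 2]]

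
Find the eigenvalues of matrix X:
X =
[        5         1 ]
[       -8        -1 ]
λ = 1, 3

Solve det(X - λI) = 0. For a 2×2 matrix the characteristic equation is λ² - (trace)λ + det = 0.
trace(X) = a + d = 5 - 1 = 4.
det(X) = a*d - b*c = (5)*(-1) - (1)*(-8) = -5 + 8 = 3.
Characteristic equation: λ² - (4)λ + (3) = 0.
Discriminant = (4)² - 4*(3) = 16 - 12 = 4.
λ = (4 ± √4) / 2 = (4 ± 2) / 2 = 1, 3.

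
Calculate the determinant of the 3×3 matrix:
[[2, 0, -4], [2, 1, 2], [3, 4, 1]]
-34

Expansion along first row:
det = 2·det([[1,2],[4,1]]) - 0·det([[2,2],[3,1]]) + -4·det([[2,1],[3,4]])
    = 2·(1·1 - 2·4) - 0·(2·1 - 2·3) + -4·(2·4 - 1·3)
    = 2·-7 - 0·-4 + -4·5
    = -14 + 0 + -20 = -34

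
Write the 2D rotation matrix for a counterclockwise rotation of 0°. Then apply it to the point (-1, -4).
R = [[1, 0], [0, 1]]; R·(-1, -4) = (-1, -4)

Rotation matrix formula: R(θ) = [[cos θ, -sin θ], [sin θ, cos θ]]
For θ = 0°:
cos(0°) = 1
sin(0°) = 0
R = [[1, 0], [0, 1]]
Apply to (-1, -4): [1·-1 + (0)·-4, 0·-1 + 1·-4] = (-1, -4)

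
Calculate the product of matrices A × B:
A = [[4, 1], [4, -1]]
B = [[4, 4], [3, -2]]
[[19, 14], [13, 18]]

Matrix multiplication:
C[0][0] = 4×4 + 1×3 = 19
C[0][1] = 4×4 + 1×-2 = 14
C[1][0] = 4×4 + -1×3 = 13
C[1][1] = 4×4 + -1×-2 = 18
Result: [[19, 14], [13, 18]]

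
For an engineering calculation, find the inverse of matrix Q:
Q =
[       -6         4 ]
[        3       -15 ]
det(Q) = 78
Q⁻¹ =
[    -5/26     -2/39 ]
[    -1/26     -1/13 ]

For a 2×2 matrix Q = [[a, b], [c, d]] with det(Q) ≠ 0, Q⁻¹ = (1/det(Q)) * [[d, -b], [-c, a]].
det(Q) = (-6)*(-15) - (4)*(3) = 90 - 12 = 78.
Q⁻¹ = (1/78) * [[-15, -4], [-3, -6]].
Dividing each entry by 78 and reducing:
Q⁻¹ =
[    -5/26     -2/39 ]
[    -1/26     -1/13 ]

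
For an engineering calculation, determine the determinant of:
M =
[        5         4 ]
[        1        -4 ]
det(M) = -24

For a 2×2 matrix [[a, b], [c, d]], det = a*d - b*c.
det(M) = (5)*(-4) - (4)*(1) = -20 - 4 = -24.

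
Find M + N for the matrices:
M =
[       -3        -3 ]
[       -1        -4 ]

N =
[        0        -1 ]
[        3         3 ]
M + N =
[       -3        -4 ]
[        2        -1 ]

Matrix addition is elementwise: (M+N)[i][j] = M[i][j] + N[i][j].
  (M+N)[0][0] = (-3) + (0) = -3
  (M+N)[0][1] = (-3) + (-1) = -4
  (M+N)[1][0] = (-1) + (3) = 2
  (M+N)[1][1] = (-4) + (3) = -1
M + N =
[       -3        -4 ]
[        2        -1 ]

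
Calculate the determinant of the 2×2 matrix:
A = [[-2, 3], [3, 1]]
-11

For A = [[a, b], [c, d]], det(A) = a*d - b*c.
det(A) = (-2)*(1) - (3)*(3) = -2 - 9 = -11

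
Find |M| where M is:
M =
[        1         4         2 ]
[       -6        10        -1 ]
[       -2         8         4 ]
det(M) = 96

Expand along row 0 (cofactor expansion): det(M) = a*(e*i - f*h) - b*(d*i - f*g) + c*(d*h - e*g), where the 3×3 is [[a, b, c], [d, e, f], [g, h, i]].
Minor M_00 = (10)*(4) - (-1)*(8) = 40 + 8 = 48.
Minor M_01 = (-6)*(4) - (-1)*(-2) = -24 - 2 = -26.
Minor M_02 = (-6)*(8) - (10)*(-2) = -48 + 20 = -28.
det(M) = (1)*(48) - (4)*(-26) + (2)*(-28) = 48 + 104 - 56 = 96.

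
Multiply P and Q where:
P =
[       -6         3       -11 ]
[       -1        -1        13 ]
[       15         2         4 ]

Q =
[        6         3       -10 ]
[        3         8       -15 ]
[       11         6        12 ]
PQ =
[     -148       -60      -117 ]
[      134        67       181 ]
[      140        85      -132 ]

Matrix multiplication: (PQ)[i][j] = sum over k of P[i][k] * Q[k][j].
  (PQ)[0][0] = (-6)*(6) + (3)*(3) + (-11)*(11) = -148
  (PQ)[0][1] = (-6)*(3) + (3)*(8) + (-11)*(6) = -60
  (PQ)[0][2] = (-6)*(-10) + (3)*(-15) + (-11)*(12) = -117
  (PQ)[1][0] = (-1)*(6) + (-1)*(3) + (13)*(11) = 134
  (PQ)[1][1] = (-1)*(3) + (-1)*(8) + (13)*(6) = 67
  (PQ)[1][2] = (-1)*(-10) + (-1)*(-15) + (13)*(12) = 181
  (PQ)[2][0] = (15)*(6) + (2)*(3) + (4)*(11) = 140
  (PQ)[2][1] = (15)*(3) + (2)*(8) + (4)*(6) = 85
  (PQ)[2][2] = (15)*(-10) + (2)*(-15) + (4)*(12) = -132
PQ =
[     -148       -60      -117 ]
[      134        67       181 ]
[      140        85      -132 ]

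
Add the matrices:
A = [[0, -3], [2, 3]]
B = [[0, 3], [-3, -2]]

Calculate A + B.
[[0, 0], [-1, 1]]

Add corresponding elements:
(0)+(0)=0
(-3)+(3)=0
(2)+(-3)=-1
(3)+(-2)=1
A + B = [[0, 0], [-1, 1]]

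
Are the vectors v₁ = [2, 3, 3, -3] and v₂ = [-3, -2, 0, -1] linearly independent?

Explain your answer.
Yes, linearly independent

Two vectors are linearly dependent iff one is a scalar multiple of the other.
No single scalar k satisfies v₂ = k·v₁ (the ratios of corresponding entries disagree), so v₁ and v₂ are linearly independent.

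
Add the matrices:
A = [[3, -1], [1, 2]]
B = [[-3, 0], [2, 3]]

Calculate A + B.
[[0, -1], [3, 5]]

Add corresponding elements:
(3)+(-3)=0
(-1)+(0)=-1
(1)+(2)=3
(2)+(3)=5
A + B = [[0, -1], [3, 5]]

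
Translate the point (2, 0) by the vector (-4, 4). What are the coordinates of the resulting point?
(-2, 4)

Translation by (-4, 4):
x' = 2 + -4 = -2
y' = 0 + 4 = 4
Homogeneous matrix: [[1, 0, -4], [0, 1, 4], [0, 0, 1]]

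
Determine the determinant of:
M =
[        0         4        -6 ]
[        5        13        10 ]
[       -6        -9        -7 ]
det(M) = -298

Expand along row 0 (cofactor expansion): det(M) = a*(e*i - f*h) - b*(d*i - f*g) + c*(d*h - e*g), where the 3×3 is [[a, b, c], [d, e, f], [g, h, i]].
Minor M_00 = (13)*(-7) - (10)*(-9) = -91 + 90 = -1.
Minor M_01 = (5)*(-7) - (10)*(-6) = -35 + 60 = 25.
Minor M_02 = (5)*(-9) - (13)*(-6) = -45 + 78 = 33.
det(M) = (0)*(-1) - (4)*(25) + (-6)*(33) = 0 - 100 - 198 = -298.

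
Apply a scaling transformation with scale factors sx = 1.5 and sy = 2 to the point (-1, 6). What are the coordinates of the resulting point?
(-1.5, 12)

Scaling matrix:
[[1.50, 0], [0, 2]]
Result: (-1 × 1.5, 6 × 2) = (-1.5, 12)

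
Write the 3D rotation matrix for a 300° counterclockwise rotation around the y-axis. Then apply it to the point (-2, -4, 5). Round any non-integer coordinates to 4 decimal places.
R = [[1/2, 0, -√3/2], [0, 1, 0], [√3/2, 0, 1/2]]; R·(-2, -4, 5) = (-5.3301, -4.0000, 0.7679)

Rotation matrix for 300° around y-axis:
cos(300°) = 1/2, sin(300°) = -√3/2
R = [[1/2, 0, -√3/2], [0, 1, 0], [√3/2, 0, 1/2]]
Apply to (-2, -4, 5): R·[-2, -4, 5]ᵀ = (-5.3301, -4.0000, 0.7679)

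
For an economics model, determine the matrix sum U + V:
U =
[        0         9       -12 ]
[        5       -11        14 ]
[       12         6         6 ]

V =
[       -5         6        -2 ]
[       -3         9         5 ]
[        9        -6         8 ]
U + V =
[       -5        15       -14 ]
[        2        -2        19 ]
[       21         0        14 ]

Matrix addition is elementwise: (U+V)[i][j] = U[i][j] + V[i][j].
  (U+V)[0][0] = (0) + (-5) = -5
  (U+V)[0][1] = (9) + (6) = 15
  (U+V)[0][2] = (-12) + (-2) = -14
  (U+V)[1][0] = (5) + (-3) = 2
  (U+V)[1][1] = (-11) + (9) = -2
  (U+V)[1][2] = (14) + (5) = 19
  (U+V)[2][0] = (12) + (9) = 21
  (U+V)[2][1] = (6) + (-6) = 0
  (U+V)[2][2] = (6) + (8) = 14
U + V =
[       -5        15       -14 ]
[        2        -2        19 ]
[       21         0        14 ]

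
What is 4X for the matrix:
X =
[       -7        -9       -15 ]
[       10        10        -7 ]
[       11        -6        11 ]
4X =
[      -28       -36       -60 ]
[       40        40       -28 ]
[       44       -24        44 ]

Scalar multiplication is elementwise: (4X)[i][j] = 4 * X[i][j].
  (4X)[0][0] = 4 * (-7) = -28
  (4X)[0][1] = 4 * (-9) = -36
  (4X)[0][2] = 4 * (-15) = -60
  (4X)[1][0] = 4 * (10) = 40
  (4X)[1][1] = 4 * (10) = 40
  (4X)[1][2] = 4 * (-7) = -28
  (4X)[2][0] = 4 * (11) = 44
  (4X)[2][1] = 4 * (-6) = -24
  (4X)[2][2] = 4 * (11) = 44
4X =
[      -28       -36       -60 ]
[       40        40       -28 ]
[       44       -24        44 ]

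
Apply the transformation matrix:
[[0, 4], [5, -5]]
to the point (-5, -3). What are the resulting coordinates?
(-12, -10)

Matrix multiplication:
[[0, 4], [5, -5]] × [-5, -3]ᵀ
= [0×-5 + 4×-3, 5×-5 + -5×-3]ᵀ
= [-12.0000, -10.0000]ᵀ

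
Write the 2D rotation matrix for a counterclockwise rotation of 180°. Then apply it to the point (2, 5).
R = [[-1, 0], [0, -1]]; R·(2, 5) = (-2, -5)

Rotation matrix formula: R(θ) = [[cos θ, -sin θ], [sin θ, cos θ]]
For θ = 180°:
cos(180°) = -1
sin(180°) = 0
R = [[-1, 0], [0, -1]]
Apply to (2, 5): [-1·2 + (0)·5, 0·2 + -1·5] = (-2, -5)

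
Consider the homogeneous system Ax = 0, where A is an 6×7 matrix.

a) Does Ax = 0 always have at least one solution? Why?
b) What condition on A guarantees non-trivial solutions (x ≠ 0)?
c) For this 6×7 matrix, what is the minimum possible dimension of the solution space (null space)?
a) Yes, x = 0 is always a solution. b) When A has linearly dependent columns (rank < n). c) Minimum nullity = 1.

a) x = 0 satisfies A·0 = 0, so the zero vector is always a solution.
b) Non-trivial solutions exist iff the columns of A are linearly dependent, equivalently rank(A) < n (the number of columns).
c) By rank-nullity, rank(A) + nullity(A) = n = 7. Since A has only 6 rows, rank(A) ≤ 6, so nullity(A) ≥ 7 - 6 = 1.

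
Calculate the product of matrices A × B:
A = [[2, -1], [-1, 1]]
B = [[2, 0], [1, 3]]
[[3, -3], [-1, 3]]

Matrix multiplication:
C[0][0] = 2×2 + -1×1 = 3
C[0][1] = 2×0 + -1×3 = -3
C[1][0] = -1×2 + 1×1 = -1
C[1][1] = -1×0 + 1×3 = 3
Result: [[3, -3], [-1, 3]]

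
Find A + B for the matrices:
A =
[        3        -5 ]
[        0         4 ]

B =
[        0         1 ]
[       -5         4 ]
A + B =
[        3        -4 ]
[       -5         8 ]

Matrix addition is elementwise: (A+B)[i][j] = A[i][j] + B[i][j].
  (A+B)[0][0] = (3) + (0) = 3
  (A+B)[0][1] = (-5) + (1) = -4
  (A+B)[1][0] = (0) + (-5) = -5
  (A+B)[1][1] = (4) + (4) = 8
A + B =
[        3        -4 ]
[       -5         8 ]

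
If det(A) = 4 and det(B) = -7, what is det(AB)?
-28

Use the multiplicative property of determinants: det(AB) = det(A)*det(B).
det(AB) = (4)*(-7) = -28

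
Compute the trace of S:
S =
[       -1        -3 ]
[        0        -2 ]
tr(S) = -1 - 2 = -3

The trace of a square matrix is the sum of its diagonal entries.
Diagonal entries of S: S[0][0] = -1, S[1][1] = -2.
tr(S) = -1 - 2 = -3.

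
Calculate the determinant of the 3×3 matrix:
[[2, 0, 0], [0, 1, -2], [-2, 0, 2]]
4

Expansion along first row:
det = 2·det([[1,-2],[0,2]]) - 0·det([[0,-2],[-2,2]]) + 0·det([[0,1],[-2,0]])
    = 2·(1·2 - -2·0) - 0·(0·2 - -2·-2) + 0·(0·0 - 1·-2)
    = 2·2 - 0·-4 + 0·2
    = 4 + 0 + 0 = 4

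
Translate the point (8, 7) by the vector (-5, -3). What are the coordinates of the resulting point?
(3, 4)

Translation by (-5, -3):
x' = 8 + -5 = 3
y' = 7 + -3 = 4
Homogeneous matrix: [[1, 0, -5], [0, 1, -3], [0, 0, 1]]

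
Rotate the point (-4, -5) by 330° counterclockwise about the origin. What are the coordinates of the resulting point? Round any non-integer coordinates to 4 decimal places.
(-5.9641, -2.3301)

Rotation matrix R(θ) = [[cos θ, -sin θ], [sin θ, cos θ]]; for θ = 330°:
R = [[√3/2, 1/2], [-1/2, √3/2]]
Result: R × [-4, -5]ᵀ = [√3/2·-4 + (1/2)·-5, -1/2·-4 + (√3/2)·-5]ᵀ = (-5.9641, -2.3301)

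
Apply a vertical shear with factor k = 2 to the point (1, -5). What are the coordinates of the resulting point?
(1, -3)

Shear matrix for vertical shear with factor k = 2:
[[1, 0], [2, 1]]
Result: (1, -5) → (1, -3)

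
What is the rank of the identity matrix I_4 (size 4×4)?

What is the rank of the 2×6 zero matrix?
rank(I_4) = 4, rank(0) = 0

The identity I_4 has 4 columns that are the standard basis vectors e_1, …, e_4. These are linearly independent, so all 4 columns are pivots and rank(I_4) = 4.
The 2×6 zero matrix has every entry zero, so every row is the zero row and there are no pivots; rank(0) = 0.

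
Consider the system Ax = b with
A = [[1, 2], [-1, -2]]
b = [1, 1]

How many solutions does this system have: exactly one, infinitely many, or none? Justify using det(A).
No solution

det(A) = (1)*(-2) - (2)*(-1) = 0, so A is singular.
The column space of A is span(column 1) = span([1, -1]).
b = [1, 1] is not a scalar multiple of column 1, so b ∉ column space and the system is inconsistent — no solution.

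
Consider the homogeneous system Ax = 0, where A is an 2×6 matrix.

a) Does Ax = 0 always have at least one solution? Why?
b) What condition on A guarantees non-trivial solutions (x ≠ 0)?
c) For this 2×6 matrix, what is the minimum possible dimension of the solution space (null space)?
a) Yes, x = 0 is always a solution. b) When A has linearly dependent columns (rank < n). c) Minimum nullity = 4.

a) x = 0 satisfies A·0 = 0, so the zero vector is always a solution.
b) Non-trivial solutions exist iff the columns of A are linearly dependent, equivalently rank(A) < n (the number of columns).
c) By rank-nullity, rank(A) + nullity(A) = n = 6. Since A has only 2 rows, rank(A) ≤ 2, so nullity(A) ≥ 6 - 2 = 4.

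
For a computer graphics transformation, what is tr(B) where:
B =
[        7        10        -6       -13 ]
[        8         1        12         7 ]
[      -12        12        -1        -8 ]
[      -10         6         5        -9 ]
tr(B) = 7 + 1 - 1 - 9 = -2

The trace of a square matrix is the sum of its diagonal entries.
Diagonal entries of B: B[0][0] = 7, B[1][1] = 1, B[2][2] = -1, B[3][3] = -9.
tr(B) = 7 + 1 - 1 - 9 = -2.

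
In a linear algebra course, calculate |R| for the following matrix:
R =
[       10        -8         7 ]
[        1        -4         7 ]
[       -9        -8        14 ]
det(R) = 308

Expand along row 0 (cofactor expansion): det(R) = a*(e*i - f*h) - b*(d*i - f*g) + c*(d*h - e*g), where the 3×3 is [[a, b, c], [d, e, f], [g, h, i]].
Minor M_00 = (-4)*(14) - (7)*(-8) = -56 + 56 = 0.
Minor M_01 = (1)*(14) - (7)*(-9) = 14 + 63 = 77.
Minor M_02 = (1)*(-8) - (-4)*(-9) = -8 - 36 = -44.
det(R) = (10)*(0) - (-8)*(77) + (7)*(-44) = 0 + 616 - 308 = 308.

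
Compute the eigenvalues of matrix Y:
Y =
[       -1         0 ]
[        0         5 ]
λ = -1, 5

Solve det(Y - λI) = 0. For a 2×2 matrix the characteristic equation is λ² - (trace)λ + det = 0.
trace(Y) = a + d = -1 + 5 = 4.
det(Y) = a*d - b*c = (-1)*(5) - (0)*(0) = -5 - 0 = -5.
Characteristic equation: λ² - (4)λ + (-5) = 0.
Discriminant = (4)² - 4*(-5) = 16 + 20 = 36.
λ = (4 ± √36) / 2 = (4 ± 6) / 2 = -1, 5.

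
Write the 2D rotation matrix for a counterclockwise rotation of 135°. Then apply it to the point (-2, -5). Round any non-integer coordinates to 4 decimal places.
R = [[-√2/2, -√2/2], [√2/2, -√2/2]]; R·(-2, -5) = (4.9497, 2.1213)

Rotation matrix formula: R(θ) = [[cos θ, -sin θ], [sin θ, cos θ]]
For θ = 135°:
cos(135°) = -√2/2
sin(135°) = √2/2
R = [[-√2/2, -√2/2], [√2/2, -√2/2]]
Apply to (-2, -5): [-√2/2·-2 + (-√2/2)·-5, √2/2·-2 + -√2/2·-5] = (4.9497, 2.1213)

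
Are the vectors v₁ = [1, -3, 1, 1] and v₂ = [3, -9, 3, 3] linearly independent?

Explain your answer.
No, linearly dependent (v₂ = 3·v₁)

Check whether there is a scalar k with v₂ = k·v₁.
Comparing components, k = 3 satisfies 3·[1, -3, 1, 1] = [3, -9, 3, 3].
Since v₂ is a scalar multiple of v₁, the two vectors are linearly dependent.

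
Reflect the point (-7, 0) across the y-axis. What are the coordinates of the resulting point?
(7, 0)

Reflection across y-axis: (-7, 0) → (7, 0)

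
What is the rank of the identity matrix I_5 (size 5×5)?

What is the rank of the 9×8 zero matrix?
rank(I_5) = 5, rank(0) = 0

The identity I_5 has 5 columns that are the standard basis vectors e_1, …, e_5. These are linearly independent, so all 5 columns are pivots and rank(I_5) = 5.
The 9×8 zero matrix has every entry zero, so every row is the zero row and there are no pivots; rank(0) = 0.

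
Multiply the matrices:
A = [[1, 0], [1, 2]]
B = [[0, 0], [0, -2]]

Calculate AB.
[[0, 0], [0, -4]]

Each entry (i,j) of AB = sum over k of A[i][k]*B[k][j].
(AB)[0][0] = (1)*(0) + (0)*(0) = 0
(AB)[0][1] = (1)*(0) + (0)*(-2) = 0
(AB)[1][0] = (1)*(0) + (2)*(0) = 0
(AB)[1][1] = (1)*(0) + (2)*(-2) = -4
AB = [[0, 0], [0, -4]]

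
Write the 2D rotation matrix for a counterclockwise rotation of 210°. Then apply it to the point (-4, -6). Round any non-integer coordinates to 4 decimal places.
R = [[-√3/2, 1/2], [-1/2, -√3/2]]; R·(-4, -6) = (0.4641, 7.1962)

Rotation matrix formula: R(θ) = [[cos θ, -sin θ], [sin θ, cos θ]]
For θ = 210°:
cos(210°) = -√3/2
sin(210°) = -1/2
R = [[-√3/2, 1/2], [-1/2, -√3/2]]
Apply to (-4, -6): [-√3/2·-4 + (1/2)·-6, -1/2·-4 + -√3/2·-6] = (0.4641, 7.1962)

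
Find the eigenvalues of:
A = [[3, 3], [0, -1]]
λ = -1, 3

Solve det(A - λI) = 0. For a 2×2 matrix this is λ² - (trace)λ + det = 0.
trace(A) = 3 - 1 = 2.
det(A) = (3)*(-1) - (3)*(0) = -3 - 0 = -3.
Characteristic equation: λ² - (2)λ + (-3) = 0.
Discriminant: (2)² - 4*(-3) = 4 + 12 = 16.
Roots: λ = (2 ± √16) / 2 = -1, 3.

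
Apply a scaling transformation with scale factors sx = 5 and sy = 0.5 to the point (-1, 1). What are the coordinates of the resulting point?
(-5, 0.5)

Scaling matrix:
[[5, 0], [0, 0.50]]
Result: (-1 × 5, 1 × 0.5) = (-5, 0.5)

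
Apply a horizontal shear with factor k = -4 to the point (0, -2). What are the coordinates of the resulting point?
(8, -2)

Shear matrix for horizontal shear with factor k = -4:
[[1, -4], [0, 1]]
Result: (0, -2) → (8, -2)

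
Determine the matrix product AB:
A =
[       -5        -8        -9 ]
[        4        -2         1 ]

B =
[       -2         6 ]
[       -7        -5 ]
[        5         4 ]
AB =
[       21       -26 ]
[       11        38 ]

Matrix multiplication: (AB)[i][j] = sum over k of A[i][k] * B[k][j].
  (AB)[0][0] = (-5)*(-2) + (-8)*(-7) + (-9)*(5) = 21
  (AB)[0][1] = (-5)*(6) + (-8)*(-5) + (-9)*(4) = -26
  (AB)[1][0] = (4)*(-2) + (-2)*(-7) + (1)*(5) = 11
  (AB)[1][1] = (4)*(6) + (-2)*(-5) + (1)*(4) = 38
AB =
[       21       -26 ]
[       11        38 ]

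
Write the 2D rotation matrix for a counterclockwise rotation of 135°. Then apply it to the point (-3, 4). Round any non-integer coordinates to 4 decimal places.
R = [[-√2/2, -√2/2], [√2/2, -√2/2]]; R·(-3, 4) = (-0.7071, -4.9497)

Rotation matrix formula: R(θ) = [[cos θ, -sin θ], [sin θ, cos θ]]
For θ = 135°:
cos(135°) = -√2/2
sin(135°) = √2/2
R = [[-√2/2, -√2/2], [√2/2, -√2/2]]
Apply to (-3, 4): [-√2/2·-3 + (-√2/2)·4, √2/2·-3 + -√2/2·4] = (-0.7071, -4.9497)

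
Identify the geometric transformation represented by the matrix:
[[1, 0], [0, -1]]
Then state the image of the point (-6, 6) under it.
reflection across the x-axis; image of (-6, 6) is (-6, -6)

This is a symmetric orthogonal matrix with determinant -1, which characterizes a reflection in ℝ².
The matrix [[1, 0], [0, -1]] represents: reflection across the x-axis.
Applying it to (-6, 6): [1·-6 + 0·6, 0·-6 + -1·6] = (-6, -6).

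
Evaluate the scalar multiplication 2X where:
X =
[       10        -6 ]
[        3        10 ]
2X =
[       20       -12 ]
[        6        20 ]

Scalar multiplication is elementwise: (2X)[i][j] = 2 * X[i][j].
  (2X)[0][0] = 2 * (10) = 20
  (2X)[0][1] = 2 * (-6) = -12
  (2X)[1][0] = 2 * (3) = 6
  (2X)[1][1] = 2 * (10) = 20
2X =
[       20       -12 ]
[        6        20 ]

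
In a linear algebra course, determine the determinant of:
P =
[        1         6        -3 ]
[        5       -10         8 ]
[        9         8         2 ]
det(P) = -102

Expand along row 0 (cofactor expansion): det(P) = a*(e*i - f*h) - b*(d*i - f*g) + c*(d*h - e*g), where the 3×3 is [[a, b, c], [d, e, f], [g, h, i]].
Minor M_00 = (-10)*(2) - (8)*(8) = -20 - 64 = -84.
Minor M_01 = (5)*(2) - (8)*(9) = 10 - 72 = -62.
Minor M_02 = (5)*(8) - (-10)*(9) = 40 + 90 = 130.
det(P) = (1)*(-84) - (6)*(-62) + (-3)*(130) = -84 + 372 - 390 = -102.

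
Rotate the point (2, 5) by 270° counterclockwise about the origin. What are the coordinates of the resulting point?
(5, -2)

Rotation matrix R(θ) = [[cos θ, -sin θ], [sin θ, cos θ]]; for θ = 270°:
R = [[0, 1], [-1, 0]]
Result: R × [2, 5]ᵀ = [0·2 + (1)·5, -1·2 + (0)·5]ᵀ = (5, -2)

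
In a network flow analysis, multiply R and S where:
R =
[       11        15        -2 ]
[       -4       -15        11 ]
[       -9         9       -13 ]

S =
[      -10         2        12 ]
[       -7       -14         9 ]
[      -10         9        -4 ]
RS =
[     -195      -206       275 ]
[       35       301      -227 ]
[      157      -261        25 ]

Matrix multiplication: (RS)[i][j] = sum over k of R[i][k] * S[k][j].
  (RS)[0][0] = (11)*(-10) + (15)*(-7) + (-2)*(-10) = -195
  (RS)[0][1] = (11)*(2) + (15)*(-14) + (-2)*(9) = -206
  (RS)[0][2] = (11)*(12) + (15)*(9) + (-2)*(-4) = 275
  (RS)[1][0] = (-4)*(-10) + (-15)*(-7) + (11)*(-10) = 35
  (RS)[1][1] = (-4)*(2) + (-15)*(-14) + (11)*(9) = 301
  (RS)[1][2] = (-4)*(12) + (-15)*(9) + (11)*(-4) = -227
  (RS)[2][0] = (-9)*(-10) + (9)*(-7) + (-13)*(-10) = 157
  (RS)[2][1] = (-9)*(2) + (9)*(-14) + (-13)*(9) = -261
  (RS)[2][2] = (-9)*(12) + (9)*(9) + (-13)*(-4) = 25
RS =
[     -195      -206       275 ]
[       35       301      -227 ]
[      157      -261        25 ]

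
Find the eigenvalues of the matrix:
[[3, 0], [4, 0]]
λ = 0 and λ = 3

Characteristic equation: det(A - λI) = 0
λ² - (trace)λ + (det) = 0
λ² - (3)λ + (0) = 0
λ² - 3λ + 0 = 0
Solving: λ = 0, 3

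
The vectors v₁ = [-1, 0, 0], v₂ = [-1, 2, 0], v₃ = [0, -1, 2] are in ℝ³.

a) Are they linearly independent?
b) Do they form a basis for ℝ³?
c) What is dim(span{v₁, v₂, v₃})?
Yes independent, yes basis, dim = 3

Stack v₁, v₂, v₃ as rows of a 3×3 matrix.
[[-1, 0, 0]; [-1, 2, 0]; [0, -1, 2]] is already lower triangular with nonzero diagonal entries (-1, 2, 2), so its determinant is the product of the diagonal entries, det = (-1)·(2)·(2) = -4 ≠ 0, and the rows are linearly independent.
Three linearly independent vectors in ℝ³ form a basis for ℝ³, so dim(span{v₁,v₂,v₃}) = 3.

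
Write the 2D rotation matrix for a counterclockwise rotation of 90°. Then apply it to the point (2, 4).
R = [[0, -1], [1, 0]]; R·(2, 4) = (-4, 2)

Rotation matrix formula: R(θ) = [[cos θ, -sin θ], [sin θ, cos θ]]
For θ = 90°:
cos(90°) = 0
sin(90°) = 1
R = [[0, -1], [1, 0]]
Apply to (2, 4): [0·2 + (-1)·4, 1·2 + 0·4] = (-4, 2)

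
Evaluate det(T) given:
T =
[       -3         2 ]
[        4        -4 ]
det(T) = 4

For a 2×2 matrix [[a, b], [c, d]], det = a*d - b*c.
det(T) = (-3)*(-4) - (2)*(4) = 12 - 8 = 4.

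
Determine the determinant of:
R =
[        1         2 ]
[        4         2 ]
det(R) = -6

For a 2×2 matrix [[a, b], [c, d]], det = a*d - b*c.
det(R) = (1)*(2) - (2)*(4) = 2 - 8 = -6.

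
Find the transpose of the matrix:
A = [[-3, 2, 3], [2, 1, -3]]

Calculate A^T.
[[-3, 2], [2, 1], [3, -3]]

The transpose sends entry (i,j) to (j,i); rows become columns.
Row 0 of A: [-3, 2, 3] -> column 0 of A^T.
Row 1 of A: [2, 1, -3] -> column 1 of A^T.
A^T = [[-3, 2], [2, 1], [3, -3]]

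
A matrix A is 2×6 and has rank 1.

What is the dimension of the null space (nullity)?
5

The rank-nullity theorem for an m×n matrix states:
rank(A) + nullity(A) = n (the number of columns).
Here n = 6 and rank(A) = 1, so nullity(A) = 6 - 1 = 5.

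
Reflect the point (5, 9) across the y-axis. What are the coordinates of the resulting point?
(-5, 9)

Reflection across y-axis: (5, 9) → (-5, 9)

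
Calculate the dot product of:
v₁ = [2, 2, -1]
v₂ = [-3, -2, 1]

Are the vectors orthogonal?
-11, No

The dot product is the sum of products of corresponding components.
v₁·v₂ = (2)*(-3) + (2)*(-2) + (-1)*(1) = -6 - 4 - 1 = -11.
Two vectors are orthogonal iff their dot product is 0; here the dot product is -11, so the vectors are not orthogonal.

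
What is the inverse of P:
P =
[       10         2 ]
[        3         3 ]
det(P) = 24
P⁻¹ =
[      1/8     -1/12 ]
[     -1/8      5/12 ]

For a 2×2 matrix P = [[a, b], [c, d]] with det(P) ≠ 0, P⁻¹ = (1/det(P)) * [[d, -b], [-c, a]].
det(P) = (10)*(3) - (2)*(3) = 30 - 6 = 24.
P⁻¹ = (1/24) * [[3, -2], [-3, 10]].
Dividing each entry by 24 and reducing:
P⁻¹ =
[      1/8     -1/12 ]
[     -1/8      5/12 ]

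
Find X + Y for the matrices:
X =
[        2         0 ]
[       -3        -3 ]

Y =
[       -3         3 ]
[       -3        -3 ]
X + Y =
[       -1         3 ]
[       -6        -6 ]

Matrix addition is elementwise: (X+Y)[i][j] = X[i][j] + Y[i][j].
  (X+Y)[0][0] = (2) + (-3) = -1
  (X+Y)[0][1] = (0) + (3) = 3
  (X+Y)[1][0] = (-3) + (-3) = -6
  (X+Y)[1][1] = (-3) + (-3) = -6
X + Y =
[       -1         3 ]
[       -6        -6 ]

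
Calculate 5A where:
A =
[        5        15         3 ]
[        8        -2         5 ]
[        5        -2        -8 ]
5A =
[       25        75        15 ]
[       40       -10        25 ]
[       25       -10       -40 ]

Scalar multiplication is elementwise: (5A)[i][j] = 5 * A[i][j].
  (5A)[0][0] = 5 * (5) = 25
  (5A)[0][1] = 5 * (15) = 75
  (5A)[0][2] = 5 * (3) = 15
  (5A)[1][0] = 5 * (8) = 40
  (5A)[1][1] = 5 * (-2) = -10
  (5A)[1][2] = 5 * (5) = 25
  (5A)[2][0] = 5 * (5) = 25
  (5A)[2][1] = 5 * (-2) = -10
  (5A)[2][2] = 5 * (-8) = -40
5A =
[       25        75        15 ]
[       40       -10        25 ]
[       25       -10       -40 ]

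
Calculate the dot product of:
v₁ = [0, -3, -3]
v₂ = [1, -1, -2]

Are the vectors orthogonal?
9, No

The dot product is the sum of products of corresponding components.
v₁·v₂ = (0)*(1) + (-3)*(-1) + (-3)*(-2) = 0 + 3 + 6 = 9.
Two vectors are orthogonal iff their dot product is 0; here the dot product is 9, so the vectors are not orthogonal.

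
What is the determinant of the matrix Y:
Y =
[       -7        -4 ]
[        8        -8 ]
det(Y) = 88

For a 2×2 matrix [[a, b], [c, d]], det = a*d - b*c.
det(Y) = (-7)*(-8) - (-4)*(8) = 56 + 32 = 88.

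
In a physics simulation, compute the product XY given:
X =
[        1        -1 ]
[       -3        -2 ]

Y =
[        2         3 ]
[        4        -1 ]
XY =
[       -2         4 ]
[      -14        -7 ]

Matrix multiplication: (XY)[i][j] = sum over k of X[i][k] * Y[k][j].
  (XY)[0][0] = (1)*(2) + (-1)*(4) = -2
  (XY)[0][1] = (1)*(3) + (-1)*(-1) = 4
  (XY)[1][0] = (-3)*(2) + (-2)*(4) = -14
  (XY)[1][1] = (-3)*(3) + (-2)*(-1) = -7
XY =
[       -2         4 ]
[      -14        -7 ]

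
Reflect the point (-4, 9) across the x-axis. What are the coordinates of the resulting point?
(-4, -9)

Reflection across x-axis: (-4, 9) → (-4, -9)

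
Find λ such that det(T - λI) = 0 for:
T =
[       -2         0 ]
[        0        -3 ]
λ = -3, -2

Solve det(T - λI) = 0. For a 2×2 matrix the characteristic equation is λ² - (trace)λ + det = 0.
trace(T) = a + d = -2 - 3 = -5.
det(T) = a*d - b*c = (-2)*(-3) - (0)*(0) = 6 - 0 = 6.
Characteristic equation: λ² - (-5)λ + (6) = 0.
Discriminant = (-5)² - 4*(6) = 25 - 24 = 1.
λ = (-5 ± √1) / 2 = (-5 ± 1) / 2 = -3, -2.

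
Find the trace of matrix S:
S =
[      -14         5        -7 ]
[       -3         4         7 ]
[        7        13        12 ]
tr(S) = -14 + 4 + 12 = 2

The trace of a square matrix is the sum of its diagonal entries.
Diagonal entries of S: S[0][0] = -14, S[1][1] = 4, S[2][2] = 12.
tr(S) = -14 + 4 + 12 = 2.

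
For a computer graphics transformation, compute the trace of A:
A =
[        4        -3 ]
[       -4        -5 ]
tr(A) = 4 - 5 = -1

The trace of a square matrix is the sum of its diagonal entries.
Diagonal entries of A: A[0][0] = 4, A[1][1] = -5.
tr(A) = 4 - 5 = -1.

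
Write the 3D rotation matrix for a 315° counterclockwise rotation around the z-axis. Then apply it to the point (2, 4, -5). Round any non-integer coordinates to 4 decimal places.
R = [[√2/2, √2/2, 0], [-√2/2, √2/2, 0], [0, 0, 1]]; R·(2, 4, -5) = (4.2426, 1.4142, -5.0000)

Rotation matrix for 315° around z-axis:
cos(315°) = √2/2, sin(315°) = -√2/2
R = [[√2/2, √2/2, 0], [-√2/2, √2/2, 0], [0, 0, 1]]
Apply to (2, 4, -5): R·[2, 4, -5]ᵀ = (4.2426, 1.4142, -5.0000)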